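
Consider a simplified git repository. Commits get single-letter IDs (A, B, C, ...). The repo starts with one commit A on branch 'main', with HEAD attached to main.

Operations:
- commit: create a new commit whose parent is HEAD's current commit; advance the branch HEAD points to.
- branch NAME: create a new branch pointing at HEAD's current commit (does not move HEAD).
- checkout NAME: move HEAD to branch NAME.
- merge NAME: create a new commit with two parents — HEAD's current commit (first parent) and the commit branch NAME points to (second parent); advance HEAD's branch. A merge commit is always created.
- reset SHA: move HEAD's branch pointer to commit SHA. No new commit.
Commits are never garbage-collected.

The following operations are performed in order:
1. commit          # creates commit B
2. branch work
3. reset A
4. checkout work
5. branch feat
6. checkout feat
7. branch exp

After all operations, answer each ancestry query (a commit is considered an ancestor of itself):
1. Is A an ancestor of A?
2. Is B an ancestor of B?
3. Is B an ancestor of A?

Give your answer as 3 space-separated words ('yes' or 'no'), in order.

After op 1 (commit): HEAD=main@B [main=B]
After op 2 (branch): HEAD=main@B [main=B work=B]
After op 3 (reset): HEAD=main@A [main=A work=B]
After op 4 (checkout): HEAD=work@B [main=A work=B]
After op 5 (branch): HEAD=work@B [feat=B main=A work=B]
After op 6 (checkout): HEAD=feat@B [feat=B main=A work=B]
After op 7 (branch): HEAD=feat@B [exp=B feat=B main=A work=B]
ancestors(A) = {A}; A in? yes
ancestors(B) = {A,B}; B in? yes
ancestors(A) = {A}; B in? no

Answer: yes yes no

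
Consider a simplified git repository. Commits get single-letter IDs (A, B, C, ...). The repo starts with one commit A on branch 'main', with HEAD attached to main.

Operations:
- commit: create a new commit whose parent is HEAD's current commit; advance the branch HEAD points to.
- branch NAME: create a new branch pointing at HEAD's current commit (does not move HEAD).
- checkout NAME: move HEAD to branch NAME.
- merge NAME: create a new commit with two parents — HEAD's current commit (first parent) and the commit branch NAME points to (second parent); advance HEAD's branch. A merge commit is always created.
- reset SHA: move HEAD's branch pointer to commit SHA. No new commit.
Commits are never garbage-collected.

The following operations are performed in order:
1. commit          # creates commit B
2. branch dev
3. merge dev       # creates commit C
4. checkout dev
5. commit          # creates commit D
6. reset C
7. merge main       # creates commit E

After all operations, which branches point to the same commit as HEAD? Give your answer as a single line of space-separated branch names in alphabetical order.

After op 1 (commit): HEAD=main@B [main=B]
After op 2 (branch): HEAD=main@B [dev=B main=B]
After op 3 (merge): HEAD=main@C [dev=B main=C]
After op 4 (checkout): HEAD=dev@B [dev=B main=C]
After op 5 (commit): HEAD=dev@D [dev=D main=C]
After op 6 (reset): HEAD=dev@C [dev=C main=C]
After op 7 (merge): HEAD=dev@E [dev=E main=C]

Answer: dev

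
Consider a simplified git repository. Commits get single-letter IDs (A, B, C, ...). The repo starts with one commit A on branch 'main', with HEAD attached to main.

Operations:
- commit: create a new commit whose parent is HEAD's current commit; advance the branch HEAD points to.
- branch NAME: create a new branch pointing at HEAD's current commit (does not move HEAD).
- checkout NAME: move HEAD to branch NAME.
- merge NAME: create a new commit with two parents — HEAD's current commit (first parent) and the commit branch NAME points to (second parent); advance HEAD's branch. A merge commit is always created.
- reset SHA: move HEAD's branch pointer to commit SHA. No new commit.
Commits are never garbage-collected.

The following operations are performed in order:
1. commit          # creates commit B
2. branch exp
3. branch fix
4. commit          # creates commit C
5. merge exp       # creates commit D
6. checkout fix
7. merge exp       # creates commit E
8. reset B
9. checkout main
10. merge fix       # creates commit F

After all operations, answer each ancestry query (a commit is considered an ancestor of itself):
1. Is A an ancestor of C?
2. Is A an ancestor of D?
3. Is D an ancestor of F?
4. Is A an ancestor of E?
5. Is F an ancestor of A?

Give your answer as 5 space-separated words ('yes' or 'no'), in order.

After op 1 (commit): HEAD=main@B [main=B]
After op 2 (branch): HEAD=main@B [exp=B main=B]
After op 3 (branch): HEAD=main@B [exp=B fix=B main=B]
After op 4 (commit): HEAD=main@C [exp=B fix=B main=C]
After op 5 (merge): HEAD=main@D [exp=B fix=B main=D]
After op 6 (checkout): HEAD=fix@B [exp=B fix=B main=D]
After op 7 (merge): HEAD=fix@E [exp=B fix=E main=D]
After op 8 (reset): HEAD=fix@B [exp=B fix=B main=D]
After op 9 (checkout): HEAD=main@D [exp=B fix=B main=D]
After op 10 (merge): HEAD=main@F [exp=B fix=B main=F]
ancestors(C) = {A,B,C}; A in? yes
ancestors(D) = {A,B,C,D}; A in? yes
ancestors(F) = {A,B,C,D,F}; D in? yes
ancestors(E) = {A,B,E}; A in? yes
ancestors(A) = {A}; F in? no

Answer: yes yes yes yes no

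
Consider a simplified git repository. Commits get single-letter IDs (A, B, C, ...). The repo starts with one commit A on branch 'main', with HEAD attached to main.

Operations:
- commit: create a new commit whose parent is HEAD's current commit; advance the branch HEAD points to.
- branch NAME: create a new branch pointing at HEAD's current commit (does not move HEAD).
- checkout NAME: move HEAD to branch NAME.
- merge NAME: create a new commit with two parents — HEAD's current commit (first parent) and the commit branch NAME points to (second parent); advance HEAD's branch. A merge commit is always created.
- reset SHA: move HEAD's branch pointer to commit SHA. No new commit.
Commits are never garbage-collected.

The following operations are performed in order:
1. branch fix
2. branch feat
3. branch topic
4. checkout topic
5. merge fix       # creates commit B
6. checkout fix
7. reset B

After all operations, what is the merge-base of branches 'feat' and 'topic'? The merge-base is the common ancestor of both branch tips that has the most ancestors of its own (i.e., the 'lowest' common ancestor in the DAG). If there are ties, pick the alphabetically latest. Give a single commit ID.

After op 1 (branch): HEAD=main@A [fix=A main=A]
After op 2 (branch): HEAD=main@A [feat=A fix=A main=A]
After op 3 (branch): HEAD=main@A [feat=A fix=A main=A topic=A]
After op 4 (checkout): HEAD=topic@A [feat=A fix=A main=A topic=A]
After op 5 (merge): HEAD=topic@B [feat=A fix=A main=A topic=B]
After op 6 (checkout): HEAD=fix@A [feat=A fix=A main=A topic=B]
After op 7 (reset): HEAD=fix@B [feat=A fix=B main=A topic=B]
ancestors(feat=A): ['A']
ancestors(topic=B): ['A', 'B']
common: ['A']

Answer: A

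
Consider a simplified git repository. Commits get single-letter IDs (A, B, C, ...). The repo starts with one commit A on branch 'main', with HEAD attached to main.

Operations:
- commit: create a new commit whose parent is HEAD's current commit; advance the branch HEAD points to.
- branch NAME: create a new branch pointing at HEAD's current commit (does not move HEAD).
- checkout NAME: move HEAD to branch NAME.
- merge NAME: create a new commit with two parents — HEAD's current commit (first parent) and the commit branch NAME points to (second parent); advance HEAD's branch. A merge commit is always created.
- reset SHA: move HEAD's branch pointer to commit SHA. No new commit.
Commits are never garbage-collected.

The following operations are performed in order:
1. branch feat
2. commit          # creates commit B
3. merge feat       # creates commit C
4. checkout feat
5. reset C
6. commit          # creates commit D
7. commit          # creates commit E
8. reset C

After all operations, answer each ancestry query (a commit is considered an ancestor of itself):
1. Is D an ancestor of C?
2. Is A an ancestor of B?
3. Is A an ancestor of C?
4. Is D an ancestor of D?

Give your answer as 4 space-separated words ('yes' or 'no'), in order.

Answer: no yes yes yes

Derivation:
After op 1 (branch): HEAD=main@A [feat=A main=A]
After op 2 (commit): HEAD=main@B [feat=A main=B]
After op 3 (merge): HEAD=main@C [feat=A main=C]
After op 4 (checkout): HEAD=feat@A [feat=A main=C]
After op 5 (reset): HEAD=feat@C [feat=C main=C]
After op 6 (commit): HEAD=feat@D [feat=D main=C]
After op 7 (commit): HEAD=feat@E [feat=E main=C]
After op 8 (reset): HEAD=feat@C [feat=C main=C]
ancestors(C) = {A,B,C}; D in? no
ancestors(B) = {A,B}; A in? yes
ancestors(C) = {A,B,C}; A in? yes
ancestors(D) = {A,B,C,D}; D in? yes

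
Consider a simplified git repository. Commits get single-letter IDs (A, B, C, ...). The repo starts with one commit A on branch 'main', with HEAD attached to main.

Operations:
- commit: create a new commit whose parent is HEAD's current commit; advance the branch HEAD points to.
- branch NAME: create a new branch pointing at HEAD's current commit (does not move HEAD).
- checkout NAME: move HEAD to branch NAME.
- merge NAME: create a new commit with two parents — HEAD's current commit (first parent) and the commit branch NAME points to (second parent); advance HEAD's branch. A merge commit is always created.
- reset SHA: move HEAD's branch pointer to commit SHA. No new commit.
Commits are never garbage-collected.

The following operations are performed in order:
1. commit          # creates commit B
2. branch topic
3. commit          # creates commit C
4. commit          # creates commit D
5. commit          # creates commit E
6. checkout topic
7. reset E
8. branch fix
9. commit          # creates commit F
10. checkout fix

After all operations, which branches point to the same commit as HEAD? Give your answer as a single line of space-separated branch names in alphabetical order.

Answer: fix main

Derivation:
After op 1 (commit): HEAD=main@B [main=B]
After op 2 (branch): HEAD=main@B [main=B topic=B]
After op 3 (commit): HEAD=main@C [main=C topic=B]
After op 4 (commit): HEAD=main@D [main=D topic=B]
After op 5 (commit): HEAD=main@E [main=E topic=B]
After op 6 (checkout): HEAD=topic@B [main=E topic=B]
After op 7 (reset): HEAD=topic@E [main=E topic=E]
After op 8 (branch): HEAD=topic@E [fix=E main=E topic=E]
After op 9 (commit): HEAD=topic@F [fix=E main=E topic=F]
After op 10 (checkout): HEAD=fix@E [fix=E main=E topic=F]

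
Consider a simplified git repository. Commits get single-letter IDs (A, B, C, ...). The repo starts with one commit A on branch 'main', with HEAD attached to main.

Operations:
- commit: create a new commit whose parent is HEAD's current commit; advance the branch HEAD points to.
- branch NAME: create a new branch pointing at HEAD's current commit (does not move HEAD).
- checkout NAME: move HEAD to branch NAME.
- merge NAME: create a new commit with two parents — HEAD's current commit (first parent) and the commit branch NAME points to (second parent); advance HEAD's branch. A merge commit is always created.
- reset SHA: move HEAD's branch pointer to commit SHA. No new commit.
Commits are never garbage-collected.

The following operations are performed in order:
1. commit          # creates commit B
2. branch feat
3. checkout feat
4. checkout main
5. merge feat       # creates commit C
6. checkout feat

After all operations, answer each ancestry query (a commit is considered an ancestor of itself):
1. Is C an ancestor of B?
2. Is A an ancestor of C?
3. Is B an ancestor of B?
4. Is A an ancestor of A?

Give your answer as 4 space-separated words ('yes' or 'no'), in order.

After op 1 (commit): HEAD=main@B [main=B]
After op 2 (branch): HEAD=main@B [feat=B main=B]
After op 3 (checkout): HEAD=feat@B [feat=B main=B]
After op 4 (checkout): HEAD=main@B [feat=B main=B]
After op 5 (merge): HEAD=main@C [feat=B main=C]
After op 6 (checkout): HEAD=feat@B [feat=B main=C]
ancestors(B) = {A,B}; C in? no
ancestors(C) = {A,B,C}; A in? yes
ancestors(B) = {A,B}; B in? yes
ancestors(A) = {A}; A in? yes

Answer: no yes yes yes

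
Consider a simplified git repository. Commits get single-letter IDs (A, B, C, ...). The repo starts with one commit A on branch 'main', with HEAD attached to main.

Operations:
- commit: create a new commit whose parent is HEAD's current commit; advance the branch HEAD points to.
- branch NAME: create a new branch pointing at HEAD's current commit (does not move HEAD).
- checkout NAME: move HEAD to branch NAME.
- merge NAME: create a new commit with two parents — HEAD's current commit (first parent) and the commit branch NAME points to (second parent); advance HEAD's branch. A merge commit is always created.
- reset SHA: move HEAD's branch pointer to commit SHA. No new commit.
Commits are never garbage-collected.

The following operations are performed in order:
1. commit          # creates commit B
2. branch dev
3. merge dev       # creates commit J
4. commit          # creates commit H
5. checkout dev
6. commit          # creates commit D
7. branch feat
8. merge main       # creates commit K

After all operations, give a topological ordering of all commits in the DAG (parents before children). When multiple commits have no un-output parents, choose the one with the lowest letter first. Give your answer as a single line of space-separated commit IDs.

Answer: A B D J H K

Derivation:
After op 1 (commit): HEAD=main@B [main=B]
After op 2 (branch): HEAD=main@B [dev=B main=B]
After op 3 (merge): HEAD=main@J [dev=B main=J]
After op 4 (commit): HEAD=main@H [dev=B main=H]
After op 5 (checkout): HEAD=dev@B [dev=B main=H]
After op 6 (commit): HEAD=dev@D [dev=D main=H]
After op 7 (branch): HEAD=dev@D [dev=D feat=D main=H]
After op 8 (merge): HEAD=dev@K [dev=K feat=D main=H]
commit A: parents=[]
commit B: parents=['A']
commit D: parents=['B']
commit H: parents=['J']
commit J: parents=['B', 'B']
commit K: parents=['D', 'H']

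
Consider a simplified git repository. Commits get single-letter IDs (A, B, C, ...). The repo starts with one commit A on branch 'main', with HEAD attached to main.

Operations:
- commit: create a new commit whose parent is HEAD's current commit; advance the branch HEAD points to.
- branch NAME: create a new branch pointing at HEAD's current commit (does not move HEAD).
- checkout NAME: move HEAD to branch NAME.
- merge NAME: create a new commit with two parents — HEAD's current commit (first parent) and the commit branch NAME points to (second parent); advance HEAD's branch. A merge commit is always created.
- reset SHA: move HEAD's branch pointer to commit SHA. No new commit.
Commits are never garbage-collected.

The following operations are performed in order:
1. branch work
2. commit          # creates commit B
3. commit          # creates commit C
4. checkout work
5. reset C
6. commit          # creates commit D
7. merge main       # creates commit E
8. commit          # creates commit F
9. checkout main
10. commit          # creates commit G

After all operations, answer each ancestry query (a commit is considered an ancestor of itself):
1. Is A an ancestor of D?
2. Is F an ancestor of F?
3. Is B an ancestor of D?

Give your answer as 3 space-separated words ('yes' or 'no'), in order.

Answer: yes yes yes

Derivation:
After op 1 (branch): HEAD=main@A [main=A work=A]
After op 2 (commit): HEAD=main@B [main=B work=A]
After op 3 (commit): HEAD=main@C [main=C work=A]
After op 4 (checkout): HEAD=work@A [main=C work=A]
After op 5 (reset): HEAD=work@C [main=C work=C]
After op 6 (commit): HEAD=work@D [main=C work=D]
After op 7 (merge): HEAD=work@E [main=C work=E]
After op 8 (commit): HEAD=work@F [main=C work=F]
After op 9 (checkout): HEAD=main@C [main=C work=F]
After op 10 (commit): HEAD=main@G [main=G work=F]
ancestors(D) = {A,B,C,D}; A in? yes
ancestors(F) = {A,B,C,D,E,F}; F in? yes
ancestors(D) = {A,B,C,D}; B in? yes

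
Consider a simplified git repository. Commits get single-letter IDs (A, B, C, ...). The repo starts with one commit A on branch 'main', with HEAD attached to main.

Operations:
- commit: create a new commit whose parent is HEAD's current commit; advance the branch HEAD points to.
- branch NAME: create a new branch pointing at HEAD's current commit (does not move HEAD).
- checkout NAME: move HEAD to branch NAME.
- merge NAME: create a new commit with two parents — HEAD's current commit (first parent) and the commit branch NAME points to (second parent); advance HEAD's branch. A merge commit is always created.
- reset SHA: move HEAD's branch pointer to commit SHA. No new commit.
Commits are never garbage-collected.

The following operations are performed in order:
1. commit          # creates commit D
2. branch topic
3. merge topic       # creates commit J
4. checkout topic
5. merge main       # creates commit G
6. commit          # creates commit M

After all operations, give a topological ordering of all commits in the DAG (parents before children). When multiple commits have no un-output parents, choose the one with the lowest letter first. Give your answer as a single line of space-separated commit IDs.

After op 1 (commit): HEAD=main@D [main=D]
After op 2 (branch): HEAD=main@D [main=D topic=D]
After op 3 (merge): HEAD=main@J [main=J topic=D]
After op 4 (checkout): HEAD=topic@D [main=J topic=D]
After op 5 (merge): HEAD=topic@G [main=J topic=G]
After op 6 (commit): HEAD=topic@M [main=J topic=M]
commit A: parents=[]
commit D: parents=['A']
commit G: parents=['D', 'J']
commit J: parents=['D', 'D']
commit M: parents=['G']

Answer: A D J G M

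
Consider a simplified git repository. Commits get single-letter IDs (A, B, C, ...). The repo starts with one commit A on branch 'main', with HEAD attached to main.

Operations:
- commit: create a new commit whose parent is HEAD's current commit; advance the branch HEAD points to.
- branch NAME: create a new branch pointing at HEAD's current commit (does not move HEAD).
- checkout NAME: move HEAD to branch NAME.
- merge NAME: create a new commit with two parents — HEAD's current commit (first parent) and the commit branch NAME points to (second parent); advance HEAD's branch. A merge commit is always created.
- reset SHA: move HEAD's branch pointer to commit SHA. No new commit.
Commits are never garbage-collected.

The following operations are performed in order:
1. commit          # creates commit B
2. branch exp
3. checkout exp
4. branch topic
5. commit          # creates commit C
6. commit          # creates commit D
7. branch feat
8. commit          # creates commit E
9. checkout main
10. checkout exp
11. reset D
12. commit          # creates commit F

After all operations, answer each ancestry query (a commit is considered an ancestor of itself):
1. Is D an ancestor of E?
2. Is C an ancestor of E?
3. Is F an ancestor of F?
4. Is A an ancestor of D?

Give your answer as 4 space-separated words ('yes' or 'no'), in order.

Answer: yes yes yes yes

Derivation:
After op 1 (commit): HEAD=main@B [main=B]
After op 2 (branch): HEAD=main@B [exp=B main=B]
After op 3 (checkout): HEAD=exp@B [exp=B main=B]
After op 4 (branch): HEAD=exp@B [exp=B main=B topic=B]
After op 5 (commit): HEAD=exp@C [exp=C main=B topic=B]
After op 6 (commit): HEAD=exp@D [exp=D main=B topic=B]
After op 7 (branch): HEAD=exp@D [exp=D feat=D main=B topic=B]
After op 8 (commit): HEAD=exp@E [exp=E feat=D main=B topic=B]
After op 9 (checkout): HEAD=main@B [exp=E feat=D main=B topic=B]
After op 10 (checkout): HEAD=exp@E [exp=E feat=D main=B topic=B]
After op 11 (reset): HEAD=exp@D [exp=D feat=D main=B topic=B]
After op 12 (commit): HEAD=exp@F [exp=F feat=D main=B topic=B]
ancestors(E) = {A,B,C,D,E}; D in? yes
ancestors(E) = {A,B,C,D,E}; C in? yes
ancestors(F) = {A,B,C,D,F}; F in? yes
ancestors(D) = {A,B,C,D}; A in? yes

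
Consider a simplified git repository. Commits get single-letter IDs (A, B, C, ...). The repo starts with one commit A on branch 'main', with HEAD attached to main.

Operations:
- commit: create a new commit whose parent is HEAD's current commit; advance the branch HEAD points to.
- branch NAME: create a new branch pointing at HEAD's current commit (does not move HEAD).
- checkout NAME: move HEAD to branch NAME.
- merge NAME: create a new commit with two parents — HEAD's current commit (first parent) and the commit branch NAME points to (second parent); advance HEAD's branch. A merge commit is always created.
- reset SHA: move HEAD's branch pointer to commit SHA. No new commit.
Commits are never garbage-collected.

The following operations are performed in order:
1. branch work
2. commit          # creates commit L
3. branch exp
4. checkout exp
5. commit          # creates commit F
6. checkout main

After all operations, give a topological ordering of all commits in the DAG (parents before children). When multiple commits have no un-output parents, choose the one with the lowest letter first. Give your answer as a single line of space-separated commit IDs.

After op 1 (branch): HEAD=main@A [main=A work=A]
After op 2 (commit): HEAD=main@L [main=L work=A]
After op 3 (branch): HEAD=main@L [exp=L main=L work=A]
After op 4 (checkout): HEAD=exp@L [exp=L main=L work=A]
After op 5 (commit): HEAD=exp@F [exp=F main=L work=A]
After op 6 (checkout): HEAD=main@L [exp=F main=L work=A]
commit A: parents=[]
commit F: parents=['L']
commit L: parents=['A']

Answer: A L F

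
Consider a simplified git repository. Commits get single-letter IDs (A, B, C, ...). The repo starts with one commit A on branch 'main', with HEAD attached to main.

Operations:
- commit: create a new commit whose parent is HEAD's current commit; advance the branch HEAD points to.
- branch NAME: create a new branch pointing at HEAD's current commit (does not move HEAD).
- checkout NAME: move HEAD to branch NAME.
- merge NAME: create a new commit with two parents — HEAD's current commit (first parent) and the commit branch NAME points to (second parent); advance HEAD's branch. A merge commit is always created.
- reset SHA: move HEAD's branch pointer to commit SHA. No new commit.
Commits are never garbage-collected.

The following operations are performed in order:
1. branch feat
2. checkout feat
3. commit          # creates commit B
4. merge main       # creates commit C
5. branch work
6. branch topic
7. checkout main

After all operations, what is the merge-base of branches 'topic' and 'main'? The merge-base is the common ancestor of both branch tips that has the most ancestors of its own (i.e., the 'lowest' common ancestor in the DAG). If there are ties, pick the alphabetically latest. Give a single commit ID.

After op 1 (branch): HEAD=main@A [feat=A main=A]
After op 2 (checkout): HEAD=feat@A [feat=A main=A]
After op 3 (commit): HEAD=feat@B [feat=B main=A]
After op 4 (merge): HEAD=feat@C [feat=C main=A]
After op 5 (branch): HEAD=feat@C [feat=C main=A work=C]
After op 6 (branch): HEAD=feat@C [feat=C main=A topic=C work=C]
After op 7 (checkout): HEAD=main@A [feat=C main=A topic=C work=C]
ancestors(topic=C): ['A', 'B', 'C']
ancestors(main=A): ['A']
common: ['A']

Answer: A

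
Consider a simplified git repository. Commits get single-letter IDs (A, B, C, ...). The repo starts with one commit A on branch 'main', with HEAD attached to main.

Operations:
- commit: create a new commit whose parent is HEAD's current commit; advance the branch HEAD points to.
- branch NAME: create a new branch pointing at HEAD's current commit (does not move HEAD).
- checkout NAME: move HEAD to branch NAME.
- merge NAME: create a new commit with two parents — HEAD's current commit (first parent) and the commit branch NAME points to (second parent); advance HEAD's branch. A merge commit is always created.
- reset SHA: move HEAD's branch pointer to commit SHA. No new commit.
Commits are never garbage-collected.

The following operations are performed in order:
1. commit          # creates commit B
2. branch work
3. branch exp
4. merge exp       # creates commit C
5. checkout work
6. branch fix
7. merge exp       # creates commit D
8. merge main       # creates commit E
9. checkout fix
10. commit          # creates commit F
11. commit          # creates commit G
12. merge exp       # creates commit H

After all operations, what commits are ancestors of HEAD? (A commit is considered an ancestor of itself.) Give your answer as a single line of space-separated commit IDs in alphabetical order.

After op 1 (commit): HEAD=main@B [main=B]
After op 2 (branch): HEAD=main@B [main=B work=B]
After op 3 (branch): HEAD=main@B [exp=B main=B work=B]
After op 4 (merge): HEAD=main@C [exp=B main=C work=B]
After op 5 (checkout): HEAD=work@B [exp=B main=C work=B]
After op 6 (branch): HEAD=work@B [exp=B fix=B main=C work=B]
After op 7 (merge): HEAD=work@D [exp=B fix=B main=C work=D]
After op 8 (merge): HEAD=work@E [exp=B fix=B main=C work=E]
After op 9 (checkout): HEAD=fix@B [exp=B fix=B main=C work=E]
After op 10 (commit): HEAD=fix@F [exp=B fix=F main=C work=E]
After op 11 (commit): HEAD=fix@G [exp=B fix=G main=C work=E]
After op 12 (merge): HEAD=fix@H [exp=B fix=H main=C work=E]

Answer: A B F G H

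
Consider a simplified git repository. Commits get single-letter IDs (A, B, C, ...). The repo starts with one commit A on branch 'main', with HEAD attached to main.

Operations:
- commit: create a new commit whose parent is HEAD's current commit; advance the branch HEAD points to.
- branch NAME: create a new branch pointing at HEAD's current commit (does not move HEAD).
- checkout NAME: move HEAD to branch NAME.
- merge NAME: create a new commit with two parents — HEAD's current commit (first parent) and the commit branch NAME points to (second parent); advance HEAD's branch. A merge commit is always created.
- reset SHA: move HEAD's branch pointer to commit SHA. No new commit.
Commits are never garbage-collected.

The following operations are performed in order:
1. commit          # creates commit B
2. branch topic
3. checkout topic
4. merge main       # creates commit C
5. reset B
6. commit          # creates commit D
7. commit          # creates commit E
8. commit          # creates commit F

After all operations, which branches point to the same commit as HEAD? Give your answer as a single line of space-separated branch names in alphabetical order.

After op 1 (commit): HEAD=main@B [main=B]
After op 2 (branch): HEAD=main@B [main=B topic=B]
After op 3 (checkout): HEAD=topic@B [main=B topic=B]
After op 4 (merge): HEAD=topic@C [main=B topic=C]
After op 5 (reset): HEAD=topic@B [main=B topic=B]
After op 6 (commit): HEAD=topic@D [main=B topic=D]
After op 7 (commit): HEAD=topic@E [main=B topic=E]
After op 8 (commit): HEAD=topic@F [main=B topic=F]

Answer: topic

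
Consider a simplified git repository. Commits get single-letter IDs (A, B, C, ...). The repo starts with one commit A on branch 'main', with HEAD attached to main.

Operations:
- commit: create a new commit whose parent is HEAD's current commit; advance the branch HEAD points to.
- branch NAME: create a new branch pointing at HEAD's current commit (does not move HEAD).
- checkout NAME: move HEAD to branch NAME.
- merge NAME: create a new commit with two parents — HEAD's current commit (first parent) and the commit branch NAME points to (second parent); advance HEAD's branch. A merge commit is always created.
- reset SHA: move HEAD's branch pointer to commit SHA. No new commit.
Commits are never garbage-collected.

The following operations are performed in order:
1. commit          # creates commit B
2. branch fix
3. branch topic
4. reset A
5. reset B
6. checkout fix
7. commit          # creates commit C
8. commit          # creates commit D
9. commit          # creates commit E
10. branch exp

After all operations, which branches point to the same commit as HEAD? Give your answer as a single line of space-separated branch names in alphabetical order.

After op 1 (commit): HEAD=main@B [main=B]
After op 2 (branch): HEAD=main@B [fix=B main=B]
After op 3 (branch): HEAD=main@B [fix=B main=B topic=B]
After op 4 (reset): HEAD=main@A [fix=B main=A topic=B]
After op 5 (reset): HEAD=main@B [fix=B main=B topic=B]
After op 6 (checkout): HEAD=fix@B [fix=B main=B topic=B]
After op 7 (commit): HEAD=fix@C [fix=C main=B topic=B]
After op 8 (commit): HEAD=fix@D [fix=D main=B topic=B]
After op 9 (commit): HEAD=fix@E [fix=E main=B topic=B]
After op 10 (branch): HEAD=fix@E [exp=E fix=E main=B topic=B]

Answer: exp fix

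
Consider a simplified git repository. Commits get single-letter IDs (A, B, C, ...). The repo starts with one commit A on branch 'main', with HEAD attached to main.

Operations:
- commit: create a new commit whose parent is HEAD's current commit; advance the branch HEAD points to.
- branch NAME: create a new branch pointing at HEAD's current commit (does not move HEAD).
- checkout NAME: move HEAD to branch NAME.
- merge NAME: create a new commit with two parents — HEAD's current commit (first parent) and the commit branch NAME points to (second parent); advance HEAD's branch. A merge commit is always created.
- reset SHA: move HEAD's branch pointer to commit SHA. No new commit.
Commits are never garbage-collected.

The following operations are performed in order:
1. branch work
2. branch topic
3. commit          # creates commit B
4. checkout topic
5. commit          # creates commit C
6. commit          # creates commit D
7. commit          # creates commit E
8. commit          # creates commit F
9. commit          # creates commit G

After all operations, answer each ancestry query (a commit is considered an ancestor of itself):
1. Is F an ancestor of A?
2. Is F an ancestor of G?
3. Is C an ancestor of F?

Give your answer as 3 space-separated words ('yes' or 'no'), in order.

Answer: no yes yes

Derivation:
After op 1 (branch): HEAD=main@A [main=A work=A]
After op 2 (branch): HEAD=main@A [main=A topic=A work=A]
After op 3 (commit): HEAD=main@B [main=B topic=A work=A]
After op 4 (checkout): HEAD=topic@A [main=B topic=A work=A]
After op 5 (commit): HEAD=topic@C [main=B topic=C work=A]
After op 6 (commit): HEAD=topic@D [main=B topic=D work=A]
After op 7 (commit): HEAD=topic@E [main=B topic=E work=A]
After op 8 (commit): HEAD=topic@F [main=B topic=F work=A]
After op 9 (commit): HEAD=topic@G [main=B topic=G work=A]
ancestors(A) = {A}; F in? no
ancestors(G) = {A,C,D,E,F,G}; F in? yes
ancestors(F) = {A,C,D,E,F}; C in? yes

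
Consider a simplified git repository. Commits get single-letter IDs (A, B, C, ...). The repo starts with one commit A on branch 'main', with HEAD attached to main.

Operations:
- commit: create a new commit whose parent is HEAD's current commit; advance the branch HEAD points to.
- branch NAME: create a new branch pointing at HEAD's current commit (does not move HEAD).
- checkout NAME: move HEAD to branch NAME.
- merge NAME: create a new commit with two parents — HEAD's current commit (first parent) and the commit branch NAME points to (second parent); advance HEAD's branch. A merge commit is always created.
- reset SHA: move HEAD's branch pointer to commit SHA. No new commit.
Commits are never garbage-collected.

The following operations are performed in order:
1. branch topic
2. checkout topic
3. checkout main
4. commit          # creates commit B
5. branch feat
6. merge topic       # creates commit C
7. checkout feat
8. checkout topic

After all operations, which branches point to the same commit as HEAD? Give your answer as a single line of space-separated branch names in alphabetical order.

Answer: topic

Derivation:
After op 1 (branch): HEAD=main@A [main=A topic=A]
After op 2 (checkout): HEAD=topic@A [main=A topic=A]
After op 3 (checkout): HEAD=main@A [main=A topic=A]
After op 4 (commit): HEAD=main@B [main=B topic=A]
After op 5 (branch): HEAD=main@B [feat=B main=B topic=A]
After op 6 (merge): HEAD=main@C [feat=B main=C topic=A]
After op 7 (checkout): HEAD=feat@B [feat=B main=C topic=A]
After op 8 (checkout): HEAD=topic@A [feat=B main=C topic=A]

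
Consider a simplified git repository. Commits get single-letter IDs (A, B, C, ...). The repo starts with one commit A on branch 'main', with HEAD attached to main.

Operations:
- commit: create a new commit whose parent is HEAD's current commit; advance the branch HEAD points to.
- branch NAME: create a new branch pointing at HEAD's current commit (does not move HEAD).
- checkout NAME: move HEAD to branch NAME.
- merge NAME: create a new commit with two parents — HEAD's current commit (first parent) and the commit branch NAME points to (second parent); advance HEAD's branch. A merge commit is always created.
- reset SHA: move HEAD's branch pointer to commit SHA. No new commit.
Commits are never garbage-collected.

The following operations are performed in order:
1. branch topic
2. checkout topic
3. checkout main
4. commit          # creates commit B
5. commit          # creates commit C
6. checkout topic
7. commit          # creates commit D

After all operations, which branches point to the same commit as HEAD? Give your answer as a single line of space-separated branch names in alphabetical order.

Answer: topic

Derivation:
After op 1 (branch): HEAD=main@A [main=A topic=A]
After op 2 (checkout): HEAD=topic@A [main=A topic=A]
After op 3 (checkout): HEAD=main@A [main=A topic=A]
After op 4 (commit): HEAD=main@B [main=B topic=A]
After op 5 (commit): HEAD=main@C [main=C topic=A]
After op 6 (checkout): HEAD=topic@A [main=C topic=A]
After op 7 (commit): HEAD=topic@D [main=C topic=D]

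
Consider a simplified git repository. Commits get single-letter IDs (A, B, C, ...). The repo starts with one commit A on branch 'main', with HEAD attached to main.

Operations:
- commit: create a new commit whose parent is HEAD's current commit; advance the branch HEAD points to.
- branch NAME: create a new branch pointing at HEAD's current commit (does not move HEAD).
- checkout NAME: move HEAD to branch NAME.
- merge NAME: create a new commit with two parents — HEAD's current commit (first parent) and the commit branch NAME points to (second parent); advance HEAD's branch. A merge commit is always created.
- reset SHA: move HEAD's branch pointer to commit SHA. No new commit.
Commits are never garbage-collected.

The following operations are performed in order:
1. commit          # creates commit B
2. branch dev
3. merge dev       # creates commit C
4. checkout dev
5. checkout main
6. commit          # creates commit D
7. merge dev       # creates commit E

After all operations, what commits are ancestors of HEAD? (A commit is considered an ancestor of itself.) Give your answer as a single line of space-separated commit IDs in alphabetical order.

After op 1 (commit): HEAD=main@B [main=B]
After op 2 (branch): HEAD=main@B [dev=B main=B]
After op 3 (merge): HEAD=main@C [dev=B main=C]
After op 4 (checkout): HEAD=dev@B [dev=B main=C]
After op 5 (checkout): HEAD=main@C [dev=B main=C]
After op 6 (commit): HEAD=main@D [dev=B main=D]
After op 7 (merge): HEAD=main@E [dev=B main=E]

Answer: A B C D E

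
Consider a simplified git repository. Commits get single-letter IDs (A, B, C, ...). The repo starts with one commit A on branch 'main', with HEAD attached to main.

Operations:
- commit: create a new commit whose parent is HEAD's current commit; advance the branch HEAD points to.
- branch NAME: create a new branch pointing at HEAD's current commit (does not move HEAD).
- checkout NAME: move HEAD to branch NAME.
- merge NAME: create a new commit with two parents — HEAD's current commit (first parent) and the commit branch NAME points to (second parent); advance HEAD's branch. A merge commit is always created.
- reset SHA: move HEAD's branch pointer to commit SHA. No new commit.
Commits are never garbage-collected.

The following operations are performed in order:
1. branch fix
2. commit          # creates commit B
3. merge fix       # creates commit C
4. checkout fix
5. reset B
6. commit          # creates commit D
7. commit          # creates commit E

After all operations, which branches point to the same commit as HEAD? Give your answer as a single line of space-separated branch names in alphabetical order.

Answer: fix

Derivation:
After op 1 (branch): HEAD=main@A [fix=A main=A]
After op 2 (commit): HEAD=main@B [fix=A main=B]
After op 3 (merge): HEAD=main@C [fix=A main=C]
After op 4 (checkout): HEAD=fix@A [fix=A main=C]
After op 5 (reset): HEAD=fix@B [fix=B main=C]
After op 6 (commit): HEAD=fix@D [fix=D main=C]
After op 7 (commit): HEAD=fix@E [fix=E main=C]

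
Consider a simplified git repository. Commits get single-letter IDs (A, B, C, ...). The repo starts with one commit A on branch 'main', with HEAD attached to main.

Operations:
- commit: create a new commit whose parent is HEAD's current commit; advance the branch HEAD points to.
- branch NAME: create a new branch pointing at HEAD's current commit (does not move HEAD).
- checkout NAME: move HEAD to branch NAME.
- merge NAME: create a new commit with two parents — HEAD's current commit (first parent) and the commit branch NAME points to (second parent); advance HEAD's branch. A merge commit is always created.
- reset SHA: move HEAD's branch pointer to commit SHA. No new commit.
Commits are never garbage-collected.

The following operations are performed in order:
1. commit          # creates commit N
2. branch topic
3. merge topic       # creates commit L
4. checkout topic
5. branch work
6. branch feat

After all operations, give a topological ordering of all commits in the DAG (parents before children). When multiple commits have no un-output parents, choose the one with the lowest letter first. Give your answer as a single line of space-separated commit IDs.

After op 1 (commit): HEAD=main@N [main=N]
After op 2 (branch): HEAD=main@N [main=N topic=N]
After op 3 (merge): HEAD=main@L [main=L topic=N]
After op 4 (checkout): HEAD=topic@N [main=L topic=N]
After op 5 (branch): HEAD=topic@N [main=L topic=N work=N]
After op 6 (branch): HEAD=topic@N [feat=N main=L topic=N work=N]
commit A: parents=[]
commit L: parents=['N', 'N']
commit N: parents=['A']

Answer: A N L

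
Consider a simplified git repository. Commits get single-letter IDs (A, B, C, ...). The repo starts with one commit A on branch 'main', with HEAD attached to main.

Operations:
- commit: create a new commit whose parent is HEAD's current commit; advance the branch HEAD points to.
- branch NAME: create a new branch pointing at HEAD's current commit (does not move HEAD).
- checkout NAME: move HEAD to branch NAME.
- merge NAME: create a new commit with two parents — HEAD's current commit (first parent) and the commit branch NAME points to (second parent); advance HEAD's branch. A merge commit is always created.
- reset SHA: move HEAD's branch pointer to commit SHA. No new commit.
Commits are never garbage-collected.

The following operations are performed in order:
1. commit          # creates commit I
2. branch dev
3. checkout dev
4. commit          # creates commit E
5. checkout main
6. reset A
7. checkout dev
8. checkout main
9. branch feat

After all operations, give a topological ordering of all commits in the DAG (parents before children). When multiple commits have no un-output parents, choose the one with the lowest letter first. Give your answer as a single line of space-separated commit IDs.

After op 1 (commit): HEAD=main@I [main=I]
After op 2 (branch): HEAD=main@I [dev=I main=I]
After op 3 (checkout): HEAD=dev@I [dev=I main=I]
After op 4 (commit): HEAD=dev@E [dev=E main=I]
After op 5 (checkout): HEAD=main@I [dev=E main=I]
After op 6 (reset): HEAD=main@A [dev=E main=A]
After op 7 (checkout): HEAD=dev@E [dev=E main=A]
After op 8 (checkout): HEAD=main@A [dev=E main=A]
After op 9 (branch): HEAD=main@A [dev=E feat=A main=A]
commit A: parents=[]
commit E: parents=['I']
commit I: parents=['A']

Answer: A I E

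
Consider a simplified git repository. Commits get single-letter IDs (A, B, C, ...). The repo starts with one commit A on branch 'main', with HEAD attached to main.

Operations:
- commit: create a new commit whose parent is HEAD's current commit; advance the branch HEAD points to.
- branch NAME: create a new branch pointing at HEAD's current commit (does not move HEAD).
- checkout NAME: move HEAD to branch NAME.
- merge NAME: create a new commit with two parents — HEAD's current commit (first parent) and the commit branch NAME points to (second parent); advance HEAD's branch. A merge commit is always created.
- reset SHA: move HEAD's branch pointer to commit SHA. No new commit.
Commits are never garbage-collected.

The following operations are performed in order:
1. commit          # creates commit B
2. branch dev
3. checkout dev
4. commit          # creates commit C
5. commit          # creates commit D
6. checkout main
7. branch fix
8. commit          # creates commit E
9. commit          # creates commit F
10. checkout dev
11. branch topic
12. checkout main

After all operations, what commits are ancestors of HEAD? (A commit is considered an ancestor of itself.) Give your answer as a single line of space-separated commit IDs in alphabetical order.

Answer: A B E F

Derivation:
After op 1 (commit): HEAD=main@B [main=B]
After op 2 (branch): HEAD=main@B [dev=B main=B]
After op 3 (checkout): HEAD=dev@B [dev=B main=B]
After op 4 (commit): HEAD=dev@C [dev=C main=B]
After op 5 (commit): HEAD=dev@D [dev=D main=B]
After op 6 (checkout): HEAD=main@B [dev=D main=B]
After op 7 (branch): HEAD=main@B [dev=D fix=B main=B]
After op 8 (commit): HEAD=main@E [dev=D fix=B main=E]
After op 9 (commit): HEAD=main@F [dev=D fix=B main=F]
After op 10 (checkout): HEAD=dev@D [dev=D fix=B main=F]
After op 11 (branch): HEAD=dev@D [dev=D fix=B main=F topic=D]
After op 12 (checkout): HEAD=main@F [dev=D fix=B main=F topic=D]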